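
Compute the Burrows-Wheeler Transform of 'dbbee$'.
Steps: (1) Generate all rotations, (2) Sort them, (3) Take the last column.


Rotations (sorted):
  0: $dbbee -> last char: e
  1: bbee$d -> last char: d
  2: bee$db -> last char: b
  3: dbbee$ -> last char: $
  4: e$dbbe -> last char: e
  5: ee$dbb -> last char: b


BWT = edb$eb


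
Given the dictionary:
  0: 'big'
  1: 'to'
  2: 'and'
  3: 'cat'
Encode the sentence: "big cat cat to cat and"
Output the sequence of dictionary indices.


Look up each word in the dictionary:
  'big' -> 0
  'cat' -> 3
  'cat' -> 3
  'to' -> 1
  'cat' -> 3
  'and' -> 2

Encoded: [0, 3, 3, 1, 3, 2]


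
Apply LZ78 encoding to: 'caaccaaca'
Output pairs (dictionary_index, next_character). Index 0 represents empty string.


LZ78 encoding steps:
Dictionary: {0: ''}
Step 1: w='' (idx 0), next='c' -> output (0, 'c'), add 'c' as idx 1
Step 2: w='' (idx 0), next='a' -> output (0, 'a'), add 'a' as idx 2
Step 3: w='a' (idx 2), next='c' -> output (2, 'c'), add 'ac' as idx 3
Step 4: w='c' (idx 1), next='a' -> output (1, 'a'), add 'ca' as idx 4
Step 5: w='ac' (idx 3), next='a' -> output (3, 'a'), add 'aca' as idx 5


Encoded: [(0, 'c'), (0, 'a'), (2, 'c'), (1, 'a'), (3, 'a')]


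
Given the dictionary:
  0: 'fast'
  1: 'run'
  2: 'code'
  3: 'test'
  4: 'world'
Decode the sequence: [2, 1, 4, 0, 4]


Look up each index in the dictionary:
  2 -> 'code'
  1 -> 'run'
  4 -> 'world'
  0 -> 'fast'
  4 -> 'world'

Decoded: "code run world fast world"


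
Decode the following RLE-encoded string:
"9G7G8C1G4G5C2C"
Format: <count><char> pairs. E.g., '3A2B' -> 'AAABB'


Expanding each <count><char> pair:
  9G -> 'GGGGGGGGG'
  7G -> 'GGGGGGG'
  8C -> 'CCCCCCCC'
  1G -> 'G'
  4G -> 'GGGG'
  5C -> 'CCCCC'
  2C -> 'CC'

Decoded = GGGGGGGGGGGGGGGGCCCCCCCCGGGGGCCCCCCC


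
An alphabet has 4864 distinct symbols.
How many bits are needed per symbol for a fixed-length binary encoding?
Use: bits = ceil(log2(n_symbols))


log2(4864) = 12.2479
Bracket: 2^12 = 4096 < 4864 <= 2^13 = 8192
So ceil(log2(4864)) = 13

bits = ceil(log2(4864)) = ceil(12.2479) = 13 bits


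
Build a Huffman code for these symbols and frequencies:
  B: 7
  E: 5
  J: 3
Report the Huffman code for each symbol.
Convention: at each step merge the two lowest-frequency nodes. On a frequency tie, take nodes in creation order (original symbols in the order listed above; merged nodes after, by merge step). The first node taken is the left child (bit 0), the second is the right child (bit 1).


Huffman tree construction:
Step 1: Merge J(3) + E(5) = 8
Step 2: Merge B(7) + (J+E)(8) = 15
Read each symbol's code off the tree from the root (left child = 0, right child = 1).

Codes:
  B: 0 (length 1)
  E: 11 (length 2)
  J: 10 (length 2)
Average code length: 23/15 = 1.5333 bits/symbol


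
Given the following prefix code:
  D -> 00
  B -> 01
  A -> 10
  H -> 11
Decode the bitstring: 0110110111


Decoding step by step:
Bits 01 -> B
Bits 10 -> A
Bits 11 -> H
Bits 01 -> B
Bits 11 -> H


Decoded message: BAHBH


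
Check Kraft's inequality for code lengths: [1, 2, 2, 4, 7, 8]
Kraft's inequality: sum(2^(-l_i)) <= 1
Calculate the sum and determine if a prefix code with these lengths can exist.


Sum = 2^(-1) + 2^(-2) + 2^(-2) + 2^(-4) + 2^(-7) + 2^(-8)
    = 0.5 + 0.25 + 0.25 + 0.0625 + 0.0078125 + 0.00390625
    = 275/256 = 1.07421875
Since 1.07421875 > 1, Kraft's inequality is NOT satisfied.
A prefix code with these lengths CANNOT exist.

Kraft sum = 1.07421875. Not satisfied.


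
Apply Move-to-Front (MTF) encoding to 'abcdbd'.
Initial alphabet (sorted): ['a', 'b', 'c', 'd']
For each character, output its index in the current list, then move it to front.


MTF encoding:
'a': index 0 in ['a', 'b', 'c', 'd'] -> ['a', 'b', 'c', 'd']
'b': index 1 in ['a', 'b', 'c', 'd'] -> ['b', 'a', 'c', 'd']
'c': index 2 in ['b', 'a', 'c', 'd'] -> ['c', 'b', 'a', 'd']
'd': index 3 in ['c', 'b', 'a', 'd'] -> ['d', 'c', 'b', 'a']
'b': index 2 in ['d', 'c', 'b', 'a'] -> ['b', 'd', 'c', 'a']
'd': index 1 in ['b', 'd', 'c', 'a'] -> ['d', 'b', 'c', 'a']


Output: [0, 1, 2, 3, 2, 1]


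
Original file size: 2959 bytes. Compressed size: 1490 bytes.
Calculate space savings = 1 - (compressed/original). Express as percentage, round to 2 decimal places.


ratio = compressed/original = 1490/2959 = 0.503548
savings = 1 - ratio = 1 - 0.503548 = 0.496452
as a percentage: 0.496452 * 100 = 49.65%

Space savings = 1 - 1490/2959 = 49.65%


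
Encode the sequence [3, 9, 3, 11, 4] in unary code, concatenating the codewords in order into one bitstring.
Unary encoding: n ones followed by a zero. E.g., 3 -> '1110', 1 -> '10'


Encode each number as n ones followed by a terminating 0:
  3 -> 1110 (4 bits)
  9 -> 1111111110 (10 bits)
  3 -> 1110 (4 bits)
  11 -> 111111111110 (12 bits)
  4 -> 11110 (5 bits)
Total length = 4 + 10 + 4 + 12 + 5 = 35 bits.

Unary([3, 9, 3, 11, 4]) = 11101111111110111011111111111011110 (35 bits)


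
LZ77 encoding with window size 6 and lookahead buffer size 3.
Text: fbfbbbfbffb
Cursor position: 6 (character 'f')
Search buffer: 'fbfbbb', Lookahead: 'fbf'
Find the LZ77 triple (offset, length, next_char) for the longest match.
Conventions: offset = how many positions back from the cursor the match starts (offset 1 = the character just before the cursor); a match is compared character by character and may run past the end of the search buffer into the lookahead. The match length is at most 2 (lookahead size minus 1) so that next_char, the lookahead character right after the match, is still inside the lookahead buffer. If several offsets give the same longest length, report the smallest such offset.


Try each offset into the search buffer:
  offset=1 (pos 5, char 'b'): match length 0
  offset=2 (pos 4, char 'b'): match length 0
  offset=3 (pos 3, char 'b'): match length 0
  offset=4 (pos 2, char 'f'): match length 2
  offset=5 (pos 1, char 'b'): match length 0
  offset=6 (pos 0, char 'f'): match length 2
Longest match has length 2, found at offsets 4, 6; take the smallest, offset 4.
next_char = character at position 6 + 2 = 8 -> 'f'

Best match: offset=4, length=2 (matching 'fb' starting at position 2)
LZ77 triple: (4, 2, 'f')


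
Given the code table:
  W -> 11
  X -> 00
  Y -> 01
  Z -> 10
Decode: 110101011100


Decoding:
11 -> W
01 -> Y
01 -> Y
01 -> Y
11 -> W
00 -> X


Result: WYYYWX


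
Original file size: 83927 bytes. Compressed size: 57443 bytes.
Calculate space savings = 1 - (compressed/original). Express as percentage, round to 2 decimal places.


ratio = compressed/original = 57443/83927 = 0.68444
savings = 1 - ratio = 1 - 0.68444 = 0.31556
as a percentage: 0.31556 * 100 = 31.56%

Space savings = 1 - 57443/83927 = 31.56%


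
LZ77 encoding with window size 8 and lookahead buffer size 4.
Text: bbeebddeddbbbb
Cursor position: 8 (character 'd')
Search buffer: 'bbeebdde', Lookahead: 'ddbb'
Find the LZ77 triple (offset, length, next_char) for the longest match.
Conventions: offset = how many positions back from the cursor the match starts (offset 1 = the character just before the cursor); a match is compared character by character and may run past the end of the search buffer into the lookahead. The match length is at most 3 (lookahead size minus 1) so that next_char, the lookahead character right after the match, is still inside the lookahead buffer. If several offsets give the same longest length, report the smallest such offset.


Try each offset into the search buffer:
  offset=1 (pos 7, char 'e'): match length 0
  offset=2 (pos 6, char 'd'): match length 1
  offset=3 (pos 5, char 'd'): match length 2
  offset=4 (pos 4, char 'b'): match length 0
  offset=5 (pos 3, char 'e'): match length 0
  offset=6 (pos 2, char 'e'): match length 0
  offset=7 (pos 1, char 'b'): match length 0
  offset=8 (pos 0, char 'b'): match length 0
Longest match has length 2 at offset 3.
next_char = character at position 8 + 2 = 10 -> 'b'

Best match: offset=3, length=2 (matching 'dd' starting at position 5)
LZ77 triple: (3, 2, 'b')


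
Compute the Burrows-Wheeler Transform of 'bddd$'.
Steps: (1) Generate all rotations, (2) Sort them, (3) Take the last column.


Rotations (sorted):
  0: $bddd -> last char: d
  1: bddd$ -> last char: $
  2: d$bdd -> last char: d
  3: dd$bd -> last char: d
  4: ddd$b -> last char: b


BWT = d$ddb


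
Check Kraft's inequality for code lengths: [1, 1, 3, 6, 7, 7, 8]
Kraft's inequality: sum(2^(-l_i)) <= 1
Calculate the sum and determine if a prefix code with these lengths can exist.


Sum = 2^(-1) + 2^(-1) + 2^(-3) + 2^(-6) + 2^(-7) + 2^(-7) + 2^(-8)
    = 0.5 + 0.5 + 0.125 + 0.015625 + 0.0078125 + 0.0078125 + 0.00390625
    = 297/256 = 1.16015625
Since 1.16015625 > 1, Kraft's inequality is NOT satisfied.
A prefix code with these lengths CANNOT exist.

Kraft sum = 1.16015625. Not satisfied.


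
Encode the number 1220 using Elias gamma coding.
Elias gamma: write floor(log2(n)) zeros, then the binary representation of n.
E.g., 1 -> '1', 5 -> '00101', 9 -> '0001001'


num_bits = floor(log2(1220)) + 1 = 11
leading_zeros = num_bits - 1 = 10
binary(1220) = 10011000100

Elias gamma(1220) = '0000000000' + '10011000100' = 000000000010011000100 (21 bits)


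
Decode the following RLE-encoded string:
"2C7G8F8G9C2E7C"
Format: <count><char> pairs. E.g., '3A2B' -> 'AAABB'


Expanding each <count><char> pair:
  2C -> 'CC'
  7G -> 'GGGGGGG'
  8F -> 'FFFFFFFF'
  8G -> 'GGGGGGGG'
  9C -> 'CCCCCCCCC'
  2E -> 'EE'
  7C -> 'CCCCCCC'

Decoded = CCGGGGGGGFFFFFFFFGGGGGGGGCCCCCCCCCEECCCCCCC


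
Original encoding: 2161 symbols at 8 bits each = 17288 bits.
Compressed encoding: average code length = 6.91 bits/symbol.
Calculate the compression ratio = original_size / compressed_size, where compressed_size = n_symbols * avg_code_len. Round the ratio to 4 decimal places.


original_size = n_symbols * orig_bits = 2161 * 8 = 17288 bits
compressed_size = n_symbols * avg_code_len = 2161 * 6.91 = 14932.51 bits
ratio = original_size / compressed_size = 17288 / 14932.51 = 1.1577

Compression ratio = 1.1577


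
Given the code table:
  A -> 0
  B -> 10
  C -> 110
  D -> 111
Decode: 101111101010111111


Decoding:
10 -> B
111 -> D
110 -> C
10 -> B
10 -> B
111 -> D
111 -> D


Result: BDCBBDD


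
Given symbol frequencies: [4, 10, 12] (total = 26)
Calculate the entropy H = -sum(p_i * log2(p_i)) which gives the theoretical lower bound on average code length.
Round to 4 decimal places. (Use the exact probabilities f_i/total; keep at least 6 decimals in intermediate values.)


Per-symbol terms -p_i * log2(p_i) with p_i = f_i/26:
  p = 4/26 = 0.153846: log2(p) = -2.700440, -p*log2(p) = 0.415452
  p = 10/26 = 0.384615: log2(p) = -1.378512, -p*log2(p) = 0.530197
  p = 12/26 = 0.461538: log2(p) = -1.115477, -p*log2(p) = 0.514836
H = 0.415452 + 0.530197 + 0.514836 = 1.460485

H = 1.4605 bits/symbol


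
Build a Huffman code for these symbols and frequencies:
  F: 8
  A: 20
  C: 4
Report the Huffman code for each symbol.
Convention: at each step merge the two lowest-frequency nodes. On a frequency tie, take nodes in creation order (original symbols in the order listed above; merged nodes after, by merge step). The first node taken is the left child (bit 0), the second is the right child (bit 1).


Huffman tree construction:
Step 1: Merge C(4) + F(8) = 12
Step 2: Merge (C+F)(12) + A(20) = 32
Read each symbol's code off the tree from the root (left child = 0, right child = 1).

Codes:
  F: 01 (length 2)
  A: 1 (length 1)
  C: 00 (length 2)
Average code length: 44/32 = 1.3750 bits/symbol


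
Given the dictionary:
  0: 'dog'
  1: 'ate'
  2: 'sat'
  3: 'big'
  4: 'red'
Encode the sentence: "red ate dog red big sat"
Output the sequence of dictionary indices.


Look up each word in the dictionary:
  'red' -> 4
  'ate' -> 1
  'dog' -> 0
  'red' -> 4
  'big' -> 3
  'sat' -> 2

Encoded: [4, 1, 0, 4, 3, 2]


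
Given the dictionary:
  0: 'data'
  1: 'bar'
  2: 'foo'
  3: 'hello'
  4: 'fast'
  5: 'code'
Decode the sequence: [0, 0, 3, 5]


Look up each index in the dictionary:
  0 -> 'data'
  0 -> 'data'
  3 -> 'hello'
  5 -> 'code'

Decoded: "data data hello code"


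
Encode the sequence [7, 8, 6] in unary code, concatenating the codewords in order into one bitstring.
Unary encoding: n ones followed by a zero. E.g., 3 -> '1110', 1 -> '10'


Encode each number as n ones followed by a terminating 0:
  7 -> 11111110 (8 bits)
  8 -> 111111110 (9 bits)
  6 -> 1111110 (7 bits)
Total length = 8 + 9 + 7 = 24 bits.

Unary([7, 8, 6]) = 111111101111111101111110 (24 bits)


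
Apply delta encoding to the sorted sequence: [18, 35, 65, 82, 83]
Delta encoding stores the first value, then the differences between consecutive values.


First value: 18
Deltas:
  35 - 18 = 17
  65 - 35 = 30
  82 - 65 = 17
  83 - 82 = 1


Delta encoded: [18, 17, 30, 17, 1]


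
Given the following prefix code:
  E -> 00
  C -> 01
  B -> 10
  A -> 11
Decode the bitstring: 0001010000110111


Decoding step by step:
Bits 00 -> E
Bits 01 -> C
Bits 01 -> C
Bits 00 -> E
Bits 00 -> E
Bits 11 -> A
Bits 01 -> C
Bits 11 -> A


Decoded message: ECCEEACA


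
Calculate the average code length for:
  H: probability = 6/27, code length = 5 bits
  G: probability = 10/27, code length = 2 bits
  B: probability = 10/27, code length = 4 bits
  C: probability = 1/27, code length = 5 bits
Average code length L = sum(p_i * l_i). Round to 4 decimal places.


Weighted contributions p_i * l_i:
  H: (6/27) * 5 = 30/27
  G: (10/27) * 2 = 20/27
  B: (10/27) * 4 = 40/27
  C: (1/27) * 5 = 5/27
Sum = (30 + 20 + 40 + 5)/27 = 95/27

L = 95/27 = 3.5185 bits/symbol


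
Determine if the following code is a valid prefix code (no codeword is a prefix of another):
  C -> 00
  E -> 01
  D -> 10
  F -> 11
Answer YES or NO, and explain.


Checking each pair (does one codeword prefix another?):
  C='00' vs E='01': no prefix
  C='00' vs D='10': no prefix
  C='00' vs F='11': no prefix
  E='01' vs C='00': no prefix
  E='01' vs D='10': no prefix
  E='01' vs F='11': no prefix
  D='10' vs C='00': no prefix
  D='10' vs E='01': no prefix
  D='10' vs F='11': no prefix
  F='11' vs C='00': no prefix
  F='11' vs E='01': no prefix
  F='11' vs D='10': no prefix
No violation found over all pairs.

YES -- this is a valid prefix code. No codeword is a prefix of any other codeword.


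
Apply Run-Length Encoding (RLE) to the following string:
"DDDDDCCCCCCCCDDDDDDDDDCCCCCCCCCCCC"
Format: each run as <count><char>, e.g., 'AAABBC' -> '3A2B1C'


Scanning runs left to right:
  i=0: run of 'D' x 5 -> '5D'
  i=5: run of 'C' x 8 -> '8C'
  i=13: run of 'D' x 9 -> '9D'
  i=22: run of 'C' x 12 -> '12C'

RLE = 5D8C9D12C


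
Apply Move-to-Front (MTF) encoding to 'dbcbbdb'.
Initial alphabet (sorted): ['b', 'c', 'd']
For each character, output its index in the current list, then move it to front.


MTF encoding:
'd': index 2 in ['b', 'c', 'd'] -> ['d', 'b', 'c']
'b': index 1 in ['d', 'b', 'c'] -> ['b', 'd', 'c']
'c': index 2 in ['b', 'd', 'c'] -> ['c', 'b', 'd']
'b': index 1 in ['c', 'b', 'd'] -> ['b', 'c', 'd']
'b': index 0 in ['b', 'c', 'd'] -> ['b', 'c', 'd']
'd': index 2 in ['b', 'c', 'd'] -> ['d', 'b', 'c']
'b': index 1 in ['d', 'b', 'c'] -> ['b', 'd', 'c']


Output: [2, 1, 2, 1, 0, 2, 1]


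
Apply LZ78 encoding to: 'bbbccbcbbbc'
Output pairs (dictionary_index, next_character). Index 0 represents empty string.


LZ78 encoding steps:
Dictionary: {0: ''}
Step 1: w='' (idx 0), next='b' -> output (0, 'b'), add 'b' as idx 1
Step 2: w='b' (idx 1), next='b' -> output (1, 'b'), add 'bb' as idx 2
Step 3: w='' (idx 0), next='c' -> output (0, 'c'), add 'c' as idx 3
Step 4: w='c' (idx 3), next='b' -> output (3, 'b'), add 'cb' as idx 4
Step 5: w='cb' (idx 4), next='b' -> output (4, 'b'), add 'cbb' as idx 5
Step 6: w='b' (idx 1), next='c' -> output (1, 'c'), add 'bc' as idx 6


Encoded: [(0, 'b'), (1, 'b'), (0, 'c'), (3, 'b'), (4, 'b'), (1, 'c')]


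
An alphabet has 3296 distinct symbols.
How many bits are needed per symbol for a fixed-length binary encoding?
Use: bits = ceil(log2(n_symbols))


log2(3296) = 11.6865
Bracket: 2^11 = 2048 < 3296 <= 2^12 = 4096
So ceil(log2(3296)) = 12

bits = ceil(log2(3296)) = ceil(11.6865) = 12 bits


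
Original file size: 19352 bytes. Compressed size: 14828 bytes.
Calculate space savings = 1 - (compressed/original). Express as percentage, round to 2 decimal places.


ratio = compressed/original = 14828/19352 = 0.766226
savings = 1 - ratio = 1 - 0.766226 = 0.233774
as a percentage: 0.233774 * 100 = 23.38%

Space savings = 1 - 14828/19352 = 23.38%


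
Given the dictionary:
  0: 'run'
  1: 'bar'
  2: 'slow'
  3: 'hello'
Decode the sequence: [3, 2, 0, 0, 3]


Look up each index in the dictionary:
  3 -> 'hello'
  2 -> 'slow'
  0 -> 'run'
  0 -> 'run'
  3 -> 'hello'

Decoded: "hello slow run run hello"


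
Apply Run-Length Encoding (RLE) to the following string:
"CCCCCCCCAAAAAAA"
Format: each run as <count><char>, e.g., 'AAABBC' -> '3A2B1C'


Scanning runs left to right:
  i=0: run of 'C' x 8 -> '8C'
  i=8: run of 'A' x 7 -> '7A'

RLE = 8C7A


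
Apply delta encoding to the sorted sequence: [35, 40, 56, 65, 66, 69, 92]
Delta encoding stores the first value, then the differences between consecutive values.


First value: 35
Deltas:
  40 - 35 = 5
  56 - 40 = 16
  65 - 56 = 9
  66 - 65 = 1
  69 - 66 = 3
  92 - 69 = 23


Delta encoded: [35, 5, 16, 9, 1, 3, 23]


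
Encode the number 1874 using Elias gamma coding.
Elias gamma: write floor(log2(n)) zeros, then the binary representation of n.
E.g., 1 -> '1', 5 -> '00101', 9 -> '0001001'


num_bits = floor(log2(1874)) + 1 = 11
leading_zeros = num_bits - 1 = 10
binary(1874) = 11101010010

Elias gamma(1874) = '0000000000' + '11101010010' = 000000000011101010010 (21 bits)


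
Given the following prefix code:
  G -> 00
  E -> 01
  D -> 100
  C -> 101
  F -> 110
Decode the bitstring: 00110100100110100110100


Decoding step by step:
Bits 00 -> G
Bits 110 -> F
Bits 100 -> D
Bits 100 -> D
Bits 110 -> F
Bits 100 -> D
Bits 110 -> F
Bits 100 -> D


Decoded message: GFDDFDFD


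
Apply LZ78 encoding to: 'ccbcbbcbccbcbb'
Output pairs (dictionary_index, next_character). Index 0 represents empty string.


LZ78 encoding steps:
Dictionary: {0: ''}
Step 1: w='' (idx 0), next='c' -> output (0, 'c'), add 'c' as idx 1
Step 2: w='c' (idx 1), next='b' -> output (1, 'b'), add 'cb' as idx 2
Step 3: w='cb' (idx 2), next='b' -> output (2, 'b'), add 'cbb' as idx 3
Step 4: w='cb' (idx 2), next='c' -> output (2, 'c'), add 'cbc' as idx 4
Step 5: w='cbc' (idx 4), next='b' -> output (4, 'b'), add 'cbcb' as idx 5
Step 6: w='' (idx 0), next='b' -> output (0, 'b'), add 'b' as idx 6


Encoded: [(0, 'c'), (1, 'b'), (2, 'b'), (2, 'c'), (4, 'b'), (0, 'b')]


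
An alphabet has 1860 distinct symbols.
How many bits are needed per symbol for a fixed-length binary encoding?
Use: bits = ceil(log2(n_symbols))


log2(1860) = 10.8611
Bracket: 2^10 = 1024 < 1860 <= 2^11 = 2048
So ceil(log2(1860)) = 11

bits = ceil(log2(1860)) = ceil(10.8611) = 11 bits


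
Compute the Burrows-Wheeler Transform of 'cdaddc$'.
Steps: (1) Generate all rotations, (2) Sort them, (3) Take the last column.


Rotations (sorted):
  0: $cdaddc -> last char: c
  1: addc$cd -> last char: d
  2: c$cdadd -> last char: d
  3: cdaddc$ -> last char: $
  4: daddc$c -> last char: c
  5: dc$cdad -> last char: d
  6: ddc$cda -> last char: a


BWT = cdd$cda


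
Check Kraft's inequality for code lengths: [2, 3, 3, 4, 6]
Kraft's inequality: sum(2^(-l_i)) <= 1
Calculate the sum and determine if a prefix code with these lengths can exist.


Sum = 2^(-2) + 2^(-3) + 2^(-3) + 2^(-4) + 2^(-6)
    = 0.25 + 0.125 + 0.125 + 0.0625 + 0.015625
    = 37/64 = 0.578125
Since 0.578125 <= 1, Kraft's inequality IS satisfied.
A prefix code with these lengths CAN exist.

Kraft sum = 0.578125. Satisfied.


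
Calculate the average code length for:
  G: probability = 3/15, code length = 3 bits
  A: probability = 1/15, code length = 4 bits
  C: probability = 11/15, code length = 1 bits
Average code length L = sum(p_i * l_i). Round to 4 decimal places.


Weighted contributions p_i * l_i:
  G: (3/15) * 3 = 9/15
  A: (1/15) * 4 = 4/15
  C: (11/15) * 1 = 11/15
Sum = (9 + 4 + 11)/15 = 24/15

L = 24/15 = 1.6000 bits/symbol


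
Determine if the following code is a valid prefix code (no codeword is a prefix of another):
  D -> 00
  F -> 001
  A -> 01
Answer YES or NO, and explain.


Checking each pair (does one codeword prefix another?):
  D='00' vs F='001': prefix -- VIOLATION

NO -- this is NOT a valid prefix code. D (00) is a prefix of F (001).


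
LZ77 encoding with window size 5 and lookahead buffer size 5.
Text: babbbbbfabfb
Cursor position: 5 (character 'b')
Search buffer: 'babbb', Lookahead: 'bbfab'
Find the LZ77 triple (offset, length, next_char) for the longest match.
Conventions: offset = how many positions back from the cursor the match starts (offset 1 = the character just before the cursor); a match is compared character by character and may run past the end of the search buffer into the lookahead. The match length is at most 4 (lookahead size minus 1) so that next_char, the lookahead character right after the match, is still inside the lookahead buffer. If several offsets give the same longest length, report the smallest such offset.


Try each offset into the search buffer:
  offset=1 (pos 4, char 'b'): match length 2
  offset=2 (pos 3, char 'b'): match length 2
  offset=3 (pos 2, char 'b'): match length 2
  offset=4 (pos 1, char 'a'): match length 0
  offset=5 (pos 0, char 'b'): match length 1
Longest match has length 2, found at offsets 1, 2, 3; take the smallest, offset 1.
next_char = character at position 5 + 2 = 7 -> 'f'

Best match: offset=1, length=2 (matching 'bb' starting at position 4)
LZ77 triple: (1, 2, 'f')


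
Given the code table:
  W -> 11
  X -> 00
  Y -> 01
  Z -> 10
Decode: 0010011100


Decoding:
00 -> X
10 -> Z
01 -> Y
11 -> W
00 -> X


Result: XZYWX


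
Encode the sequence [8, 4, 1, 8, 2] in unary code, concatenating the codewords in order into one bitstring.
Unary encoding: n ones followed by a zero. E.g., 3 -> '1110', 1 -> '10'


Encode each number as n ones followed by a terminating 0:
  8 -> 111111110 (9 bits)
  4 -> 11110 (5 bits)
  1 -> 10 (2 bits)
  8 -> 111111110 (9 bits)
  2 -> 110 (3 bits)
Total length = 9 + 5 + 2 + 9 + 3 = 28 bits.

Unary([8, 4, 1, 8, 2]) = 1111111101111010111111110110 (28 bits)


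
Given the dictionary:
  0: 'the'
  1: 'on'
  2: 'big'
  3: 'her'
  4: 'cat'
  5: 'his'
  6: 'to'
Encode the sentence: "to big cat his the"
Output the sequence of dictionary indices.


Look up each word in the dictionary:
  'to' -> 6
  'big' -> 2
  'cat' -> 4
  'his' -> 5
  'the' -> 0

Encoded: [6, 2, 4, 5, 0]


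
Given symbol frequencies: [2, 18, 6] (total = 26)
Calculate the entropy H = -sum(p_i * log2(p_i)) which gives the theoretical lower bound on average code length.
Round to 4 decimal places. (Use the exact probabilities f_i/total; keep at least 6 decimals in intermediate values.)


Per-symbol terms -p_i * log2(p_i) with p_i = f_i/26:
  p = 2/26 = 0.076923: log2(p) = -3.700440, -p*log2(p) = 0.284649
  p = 18/26 = 0.692308: log2(p) = -0.530515, -p*log2(p) = 0.367279
  p = 6/26 = 0.230769: log2(p) = -2.115477, -p*log2(p) = 0.488187
H = 0.284649 + 0.367279 + 0.488187 = 1.140115

H = 1.1401 bits/symbol


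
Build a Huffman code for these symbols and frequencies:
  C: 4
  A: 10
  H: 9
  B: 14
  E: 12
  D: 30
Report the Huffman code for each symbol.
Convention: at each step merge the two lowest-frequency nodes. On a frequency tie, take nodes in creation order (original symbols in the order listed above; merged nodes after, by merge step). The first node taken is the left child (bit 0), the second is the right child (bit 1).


Huffman tree construction:
Step 1: Merge C(4) + H(9) = 13
Step 2: Merge A(10) + E(12) = 22
Step 3: Merge (C+H)(13) + B(14) = 27
Step 4: Merge (A+E)(22) + ((C+H)+B)(27) = 49
Step 5: Merge D(30) + ((A+E)+((C+H)+B))(49) = 79
Read each symbol's code off the tree from the root (left child = 0, right child = 1).

Codes:
  C: 1100 (length 4)
  A: 100 (length 3)
  H: 1101 (length 4)
  B: 111 (length 3)
  E: 101 (length 3)
  D: 0 (length 1)
Average code length: 190/79 = 2.4051 bits/symbol


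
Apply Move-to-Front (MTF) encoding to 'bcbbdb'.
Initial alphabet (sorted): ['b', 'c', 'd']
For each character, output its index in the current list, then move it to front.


MTF encoding:
'b': index 0 in ['b', 'c', 'd'] -> ['b', 'c', 'd']
'c': index 1 in ['b', 'c', 'd'] -> ['c', 'b', 'd']
'b': index 1 in ['c', 'b', 'd'] -> ['b', 'c', 'd']
'b': index 0 in ['b', 'c', 'd'] -> ['b', 'c', 'd']
'd': index 2 in ['b', 'c', 'd'] -> ['d', 'b', 'c']
'b': index 1 in ['d', 'b', 'c'] -> ['b', 'd', 'c']


Output: [0, 1, 1, 0, 2, 1]


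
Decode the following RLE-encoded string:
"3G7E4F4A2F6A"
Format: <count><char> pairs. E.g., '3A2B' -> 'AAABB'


Expanding each <count><char> pair:
  3G -> 'GGG'
  7E -> 'EEEEEEE'
  4F -> 'FFFF'
  4A -> 'AAAA'
  2F -> 'FF'
  6A -> 'AAAAAA'

Decoded = GGGEEEEEEEFFFFAAAAFFAAAAAA


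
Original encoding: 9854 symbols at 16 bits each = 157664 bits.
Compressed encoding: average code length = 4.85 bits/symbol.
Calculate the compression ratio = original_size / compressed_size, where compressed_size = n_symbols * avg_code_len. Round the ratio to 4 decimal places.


original_size = n_symbols * orig_bits = 9854 * 16 = 157664 bits
compressed_size = n_symbols * avg_code_len = 9854 * 4.85 = 47791.9 bits
ratio = original_size / compressed_size = 157664 / 47791.9 = 3.299

Compression ratio = 3.299


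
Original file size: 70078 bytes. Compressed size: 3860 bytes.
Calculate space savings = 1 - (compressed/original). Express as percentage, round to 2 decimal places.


ratio = compressed/original = 3860/70078 = 0.055081
savings = 1 - ratio = 1 - 0.055081 = 0.944919
as a percentage: 0.944919 * 100 = 94.49%

Space savings = 1 - 3860/70078 = 94.49%


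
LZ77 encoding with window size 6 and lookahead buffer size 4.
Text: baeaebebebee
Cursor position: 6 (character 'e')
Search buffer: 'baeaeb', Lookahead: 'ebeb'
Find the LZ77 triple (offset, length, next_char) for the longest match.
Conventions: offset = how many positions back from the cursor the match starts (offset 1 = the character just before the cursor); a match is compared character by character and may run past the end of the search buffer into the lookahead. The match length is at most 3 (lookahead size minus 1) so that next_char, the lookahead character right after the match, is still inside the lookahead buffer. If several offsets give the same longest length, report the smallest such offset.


Try each offset into the search buffer:
  offset=1 (pos 5, char 'b'): match length 0
  offset=2 (pos 4, char 'e'): match length 3
  offset=3 (pos 3, char 'a'): match length 0
  offset=4 (pos 2, char 'e'): match length 1
  offset=5 (pos 1, char 'a'): match length 0
  offset=6 (pos 0, char 'b'): match length 0
Longest match has length 3 at offset 2.
next_char = character at position 6 + 3 = 9 -> 'b'

Best match: offset=2, length=3 (matching 'ebe' starting at position 4)
LZ77 triple: (2, 3, 'b')


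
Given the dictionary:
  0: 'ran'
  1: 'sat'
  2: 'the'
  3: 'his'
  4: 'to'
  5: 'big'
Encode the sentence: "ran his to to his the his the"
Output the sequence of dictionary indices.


Look up each word in the dictionary:
  'ran' -> 0
  'his' -> 3
  'to' -> 4
  'to' -> 4
  'his' -> 3
  'the' -> 2
  'his' -> 3
  'the' -> 2

Encoded: [0, 3, 4, 4, 3, 2, 3, 2]


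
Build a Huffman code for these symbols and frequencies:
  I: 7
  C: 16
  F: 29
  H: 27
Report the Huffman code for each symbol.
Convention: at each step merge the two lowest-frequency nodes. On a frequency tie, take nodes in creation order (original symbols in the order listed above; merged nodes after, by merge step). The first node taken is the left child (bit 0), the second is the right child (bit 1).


Huffman tree construction:
Step 1: Merge I(7) + C(16) = 23
Step 2: Merge (I+C)(23) + H(27) = 50
Step 3: Merge F(29) + ((I+C)+H)(50) = 79
Read each symbol's code off the tree from the root (left child = 0, right child = 1).

Codes:
  I: 100 (length 3)
  C: 101 (length 3)
  F: 0 (length 1)
  H: 11 (length 2)
Average code length: 152/79 = 1.9241 bits/symbol


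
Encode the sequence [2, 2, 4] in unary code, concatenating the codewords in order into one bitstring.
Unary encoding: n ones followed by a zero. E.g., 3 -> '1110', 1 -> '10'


Encode each number as n ones followed by a terminating 0:
  2 -> 110 (3 bits)
  2 -> 110 (3 bits)
  4 -> 11110 (5 bits)
Total length = 3 + 3 + 5 = 11 bits.

Unary([2, 2, 4]) = 11011011110 (11 bits)


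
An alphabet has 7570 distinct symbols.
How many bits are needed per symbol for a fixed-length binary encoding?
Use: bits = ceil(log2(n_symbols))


log2(7570) = 12.8861
Bracket: 2^12 = 4096 < 7570 <= 2^13 = 8192
So ceil(log2(7570)) = 13

bits = ceil(log2(7570)) = ceil(12.8861) = 13 bits


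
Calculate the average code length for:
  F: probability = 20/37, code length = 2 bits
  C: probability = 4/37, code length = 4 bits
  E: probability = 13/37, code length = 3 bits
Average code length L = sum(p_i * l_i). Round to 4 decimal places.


Weighted contributions p_i * l_i:
  F: (20/37) * 2 = 40/37
  C: (4/37) * 4 = 16/37
  E: (13/37) * 3 = 39/37
Sum = (40 + 16 + 39)/37 = 95/37

L = 95/37 = 2.5676 bits/symbol


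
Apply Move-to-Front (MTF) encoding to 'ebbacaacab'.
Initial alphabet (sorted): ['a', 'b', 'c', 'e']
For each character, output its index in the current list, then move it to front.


MTF encoding:
'e': index 3 in ['a', 'b', 'c', 'e'] -> ['e', 'a', 'b', 'c']
'b': index 2 in ['e', 'a', 'b', 'c'] -> ['b', 'e', 'a', 'c']
'b': index 0 in ['b', 'e', 'a', 'c'] -> ['b', 'e', 'a', 'c']
'a': index 2 in ['b', 'e', 'a', 'c'] -> ['a', 'b', 'e', 'c']
'c': index 3 in ['a', 'b', 'e', 'c'] -> ['c', 'a', 'b', 'e']
'a': index 1 in ['c', 'a', 'b', 'e'] -> ['a', 'c', 'b', 'e']
'a': index 0 in ['a', 'c', 'b', 'e'] -> ['a', 'c', 'b', 'e']
'c': index 1 in ['a', 'c', 'b', 'e'] -> ['c', 'a', 'b', 'e']
'a': index 1 in ['c', 'a', 'b', 'e'] -> ['a', 'c', 'b', 'e']
'b': index 2 in ['a', 'c', 'b', 'e'] -> ['b', 'a', 'c', 'e']


Output: [3, 2, 0, 2, 3, 1, 0, 1, 1, 2]


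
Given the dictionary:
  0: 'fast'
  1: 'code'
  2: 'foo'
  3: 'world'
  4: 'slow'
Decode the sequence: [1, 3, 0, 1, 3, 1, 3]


Look up each index in the dictionary:
  1 -> 'code'
  3 -> 'world'
  0 -> 'fast'
  1 -> 'code'
  3 -> 'world'
  1 -> 'code'
  3 -> 'world'

Decoded: "code world fast code world code world"


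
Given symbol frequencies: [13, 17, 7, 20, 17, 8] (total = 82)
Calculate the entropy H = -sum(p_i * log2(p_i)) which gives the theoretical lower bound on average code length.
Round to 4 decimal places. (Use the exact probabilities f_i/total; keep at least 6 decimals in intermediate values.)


Per-symbol terms -p_i * log2(p_i) with p_i = f_i/82:
  p = 13/82 = 0.158537: log2(p) = -2.657112, -p*log2(p) = 0.421250
  p = 17/82 = 0.207317: log2(p) = -2.270089, -p*log2(p) = 0.470628
  p = 7/82 = 0.085366: log2(p) = -3.550197, -p*log2(p) = 0.303066
  p = 20/82 = 0.243902: log2(p) = -2.035624, -p*log2(p) = 0.496494
  p = 17/82 = 0.207317: log2(p) = -2.270089, -p*log2(p) = 0.470628
  p = 8/82 = 0.097561: log2(p) = -3.357552, -p*log2(p) = 0.327566
H = 0.421250 + 0.470628 + 0.303066 + 0.496494 + 0.470628 + 0.327566 = 2.489632

H = 2.4896 bits/symbol


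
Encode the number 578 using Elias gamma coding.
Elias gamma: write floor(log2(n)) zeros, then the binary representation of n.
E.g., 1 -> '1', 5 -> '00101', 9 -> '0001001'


num_bits = floor(log2(578)) + 1 = 10
leading_zeros = num_bits - 1 = 9
binary(578) = 1001000010

Elias gamma(578) = '000000000' + '1001000010' = 0000000001001000010 (19 bits)


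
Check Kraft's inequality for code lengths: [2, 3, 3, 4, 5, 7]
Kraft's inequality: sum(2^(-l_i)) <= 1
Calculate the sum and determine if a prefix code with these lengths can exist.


Sum = 2^(-2) + 2^(-3) + 2^(-3) + 2^(-4) + 2^(-5) + 2^(-7)
    = 0.25 + 0.125 + 0.125 + 0.0625 + 0.03125 + 0.0078125
    = 77/128 = 0.6015625
Since 0.6015625 <= 1, Kraft's inequality IS satisfied.
A prefix code with these lengths CAN exist.

Kraft sum = 0.6015625. Satisfied.


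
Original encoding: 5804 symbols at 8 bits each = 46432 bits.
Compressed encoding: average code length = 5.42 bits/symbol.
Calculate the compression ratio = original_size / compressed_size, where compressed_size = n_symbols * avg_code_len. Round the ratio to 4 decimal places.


original_size = n_symbols * orig_bits = 5804 * 8 = 46432 bits
compressed_size = n_symbols * avg_code_len = 5804 * 5.42 = 31457.68 bits
ratio = original_size / compressed_size = 46432 / 31457.68 = 1.476

Compression ratio = 1.476


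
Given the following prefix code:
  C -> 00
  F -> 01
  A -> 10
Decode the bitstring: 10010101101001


Decoding step by step:
Bits 10 -> A
Bits 01 -> F
Bits 01 -> F
Bits 01 -> F
Bits 10 -> A
Bits 10 -> A
Bits 01 -> F


Decoded message: AFFFAAF


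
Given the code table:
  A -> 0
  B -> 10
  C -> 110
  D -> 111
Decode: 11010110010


Decoding:
110 -> C
10 -> B
110 -> C
0 -> A
10 -> B


Result: CBCAB


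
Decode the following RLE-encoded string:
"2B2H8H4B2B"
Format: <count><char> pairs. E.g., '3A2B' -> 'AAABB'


Expanding each <count><char> pair:
  2B -> 'BB'
  2H -> 'HH'
  8H -> 'HHHHHHHH'
  4B -> 'BBBB'
  2B -> 'BB'

Decoded = BBHHHHHHHHHHBBBBBB


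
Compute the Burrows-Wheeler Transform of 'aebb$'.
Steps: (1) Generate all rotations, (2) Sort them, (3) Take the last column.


Rotations (sorted):
  0: $aebb -> last char: b
  1: aebb$ -> last char: $
  2: b$aeb -> last char: b
  3: bb$ae -> last char: e
  4: ebb$a -> last char: a


BWT = b$bea


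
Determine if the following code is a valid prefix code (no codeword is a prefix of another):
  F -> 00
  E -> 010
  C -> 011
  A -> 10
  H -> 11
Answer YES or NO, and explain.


Checking each pair (does one codeword prefix another?):
  F='00' vs E='010': no prefix
  F='00' vs C='011': no prefix
  F='00' vs A='10': no prefix
  F='00' vs H='11': no prefix
  E='010' vs F='00': no prefix
  E='010' vs C='011': no prefix
  E='010' vs A='10': no prefix
  E='010' vs H='11': no prefix
  C='011' vs F='00': no prefix
  C='011' vs E='010': no prefix
  C='011' vs A='10': no prefix
  C='011' vs H='11': no prefix
  A='10' vs F='00': no prefix
  A='10' vs E='010': no prefix
  A='10' vs C='011': no prefix
  A='10' vs H='11': no prefix
  H='11' vs F='00': no prefix
  H='11' vs E='010': no prefix
  H='11' vs C='011': no prefix
  H='11' vs A='10': no prefix
No violation found over all pairs.

YES -- this is a valid prefix code. No codeword is a prefix of any other codeword.


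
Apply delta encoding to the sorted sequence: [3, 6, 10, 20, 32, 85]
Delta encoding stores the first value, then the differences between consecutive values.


First value: 3
Deltas:
  6 - 3 = 3
  10 - 6 = 4
  20 - 10 = 10
  32 - 20 = 12
  85 - 32 = 53


Delta encoded: [3, 3, 4, 10, 12, 53]


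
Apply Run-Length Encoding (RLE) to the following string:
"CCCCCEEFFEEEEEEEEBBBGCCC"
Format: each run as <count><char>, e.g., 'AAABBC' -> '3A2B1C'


Scanning runs left to right:
  i=0: run of 'C' x 5 -> '5C'
  i=5: run of 'E' x 2 -> '2E'
  i=7: run of 'F' x 2 -> '2F'
  i=9: run of 'E' x 8 -> '8E'
  i=17: run of 'B' x 3 -> '3B'
  i=20: run of 'G' x 1 -> '1G'
  i=21: run of 'C' x 3 -> '3C'

RLE = 5C2E2F8E3B1G3C


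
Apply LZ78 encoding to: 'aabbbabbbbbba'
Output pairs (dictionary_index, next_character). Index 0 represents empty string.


LZ78 encoding steps:
Dictionary: {0: ''}
Step 1: w='' (idx 0), next='a' -> output (0, 'a'), add 'a' as idx 1
Step 2: w='a' (idx 1), next='b' -> output (1, 'b'), add 'ab' as idx 2
Step 3: w='' (idx 0), next='b' -> output (0, 'b'), add 'b' as idx 3
Step 4: w='b' (idx 3), next='a' -> output (3, 'a'), add 'ba' as idx 4
Step 5: w='b' (idx 3), next='b' -> output (3, 'b'), add 'bb' as idx 5
Step 6: w='bb' (idx 5), next='b' -> output (5, 'b'), add 'bbb' as idx 6
Step 7: w='ba' (idx 4), end of input -> output (4, '')


Encoded: [(0, 'a'), (1, 'b'), (0, 'b'), (3, 'a'), (3, 'b'), (5, 'b'), (4, '')]


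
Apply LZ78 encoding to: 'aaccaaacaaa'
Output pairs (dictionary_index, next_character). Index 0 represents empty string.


LZ78 encoding steps:
Dictionary: {0: ''}
Step 1: w='' (idx 0), next='a' -> output (0, 'a'), add 'a' as idx 1
Step 2: w='a' (idx 1), next='c' -> output (1, 'c'), add 'ac' as idx 2
Step 3: w='' (idx 0), next='c' -> output (0, 'c'), add 'c' as idx 3
Step 4: w='a' (idx 1), next='a' -> output (1, 'a'), add 'aa' as idx 4
Step 5: w='ac' (idx 2), next='a' -> output (2, 'a'), add 'aca' as idx 5
Step 6: w='aa' (idx 4), end of input -> output (4, '')


Encoded: [(0, 'a'), (1, 'c'), (0, 'c'), (1, 'a'), (2, 'a'), (4, '')]


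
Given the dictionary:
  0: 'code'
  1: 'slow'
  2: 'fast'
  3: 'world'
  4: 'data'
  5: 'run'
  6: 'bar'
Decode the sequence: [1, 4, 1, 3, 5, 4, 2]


Look up each index in the dictionary:
  1 -> 'slow'
  4 -> 'data'
  1 -> 'slow'
  3 -> 'world'
  5 -> 'run'
  4 -> 'data'
  2 -> 'fast'

Decoded: "slow data slow world run data fast"


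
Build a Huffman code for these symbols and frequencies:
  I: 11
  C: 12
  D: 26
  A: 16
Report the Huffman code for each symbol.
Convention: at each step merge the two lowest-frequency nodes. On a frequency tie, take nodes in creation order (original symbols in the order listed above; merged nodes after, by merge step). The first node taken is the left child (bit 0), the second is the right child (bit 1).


Huffman tree construction:
Step 1: Merge I(11) + C(12) = 23
Step 2: Merge A(16) + (I+C)(23) = 39
Step 3: Merge D(26) + (A+(I+C))(39) = 65
Read each symbol's code off the tree from the root (left child = 0, right child = 1).

Codes:
  I: 110 (length 3)
  C: 111 (length 3)
  D: 0 (length 1)
  A: 10 (length 2)
Average code length: 127/65 = 1.9538 bits/symbol


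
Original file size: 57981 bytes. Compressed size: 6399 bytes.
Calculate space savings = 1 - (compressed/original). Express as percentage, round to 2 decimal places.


ratio = compressed/original = 6399/57981 = 0.110364
savings = 1 - ratio = 1 - 0.110364 = 0.889636
as a percentage: 0.889636 * 100 = 88.96%

Space savings = 1 - 6399/57981 = 88.96%


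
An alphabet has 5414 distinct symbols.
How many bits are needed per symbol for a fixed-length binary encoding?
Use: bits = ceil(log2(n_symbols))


log2(5414) = 12.4025
Bracket: 2^12 = 4096 < 5414 <= 2^13 = 8192
So ceil(log2(5414)) = 13

bits = ceil(log2(5414)) = ceil(12.4025) = 13 bits


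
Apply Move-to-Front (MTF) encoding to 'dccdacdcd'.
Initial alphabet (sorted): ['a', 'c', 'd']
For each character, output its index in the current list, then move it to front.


MTF encoding:
'd': index 2 in ['a', 'c', 'd'] -> ['d', 'a', 'c']
'c': index 2 in ['d', 'a', 'c'] -> ['c', 'd', 'a']
'c': index 0 in ['c', 'd', 'a'] -> ['c', 'd', 'a']
'd': index 1 in ['c', 'd', 'a'] -> ['d', 'c', 'a']
'a': index 2 in ['d', 'c', 'a'] -> ['a', 'd', 'c']
'c': index 2 in ['a', 'd', 'c'] -> ['c', 'a', 'd']
'd': index 2 in ['c', 'a', 'd'] -> ['d', 'c', 'a']
'c': index 1 in ['d', 'c', 'a'] -> ['c', 'd', 'a']
'd': index 1 in ['c', 'd', 'a'] -> ['d', 'c', 'a']


Output: [2, 2, 0, 1, 2, 2, 2, 1, 1]


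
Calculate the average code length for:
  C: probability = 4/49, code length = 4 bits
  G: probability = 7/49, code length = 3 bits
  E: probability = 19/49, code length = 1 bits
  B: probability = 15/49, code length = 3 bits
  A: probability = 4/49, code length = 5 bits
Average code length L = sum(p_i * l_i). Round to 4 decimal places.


Weighted contributions p_i * l_i:
  C: (4/49) * 4 = 16/49
  G: (7/49) * 3 = 21/49
  E: (19/49) * 1 = 19/49
  B: (15/49) * 3 = 45/49
  A: (4/49) * 5 = 20/49
Sum = (16 + 21 + 19 + 45 + 20)/49 = 121/49

L = 121/49 = 2.4694 bits/symbol


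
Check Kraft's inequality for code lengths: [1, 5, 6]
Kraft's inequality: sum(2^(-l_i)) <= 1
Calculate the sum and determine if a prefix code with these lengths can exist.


Sum = 2^(-1) + 2^(-5) + 2^(-6)
    = 0.5 + 0.03125 + 0.015625
    = 35/64 = 0.546875
Since 0.546875 <= 1, Kraft's inequality IS satisfied.
A prefix code with these lengths CAN exist.

Kraft sum = 0.546875. Satisfied.
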